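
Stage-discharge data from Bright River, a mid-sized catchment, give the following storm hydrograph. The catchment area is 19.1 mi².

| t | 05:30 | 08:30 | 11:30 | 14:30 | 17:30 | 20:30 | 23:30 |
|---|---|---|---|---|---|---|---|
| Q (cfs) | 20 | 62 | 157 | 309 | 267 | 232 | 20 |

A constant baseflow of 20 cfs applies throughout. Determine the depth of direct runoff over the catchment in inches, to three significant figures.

d ≈ 0.226 in

Direct runoff: 0.0, 42.0, 137.0, 289.0, 247.0, 212.0, 0.0 cfs; ΣQ_DR = 927.0 cfs.
V = ΣQ_DR · Δt = 927.0 × 10800 s = 1.001 × 10^7 ft³.
Over A = 19.1 mi², depth = V / A = 0.226 in.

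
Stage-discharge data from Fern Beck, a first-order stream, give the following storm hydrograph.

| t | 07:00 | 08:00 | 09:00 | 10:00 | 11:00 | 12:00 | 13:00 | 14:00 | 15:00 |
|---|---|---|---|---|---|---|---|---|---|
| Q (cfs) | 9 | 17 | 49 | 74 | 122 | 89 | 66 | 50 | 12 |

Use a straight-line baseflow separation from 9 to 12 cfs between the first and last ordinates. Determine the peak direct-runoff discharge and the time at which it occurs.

Q_p = 111.50 cfs at t = 11:00

Subtracting baseflow gives direct-runoff ordinates: 0.00, 7.62, 39.25, 63.88, 111.50, 78.12, 54.75, 38.38, 0.00 cfs.
The maximum is 111.50 cfs, occurring at the reading for t = 11:00.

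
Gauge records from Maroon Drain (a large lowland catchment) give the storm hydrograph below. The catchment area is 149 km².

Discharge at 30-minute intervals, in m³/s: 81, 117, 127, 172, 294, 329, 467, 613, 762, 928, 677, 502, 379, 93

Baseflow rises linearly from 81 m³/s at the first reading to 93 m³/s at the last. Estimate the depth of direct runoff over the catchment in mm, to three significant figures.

d ≈ 52.2 mm

Direct runoff: 0.00, 35.08, 44.15, 88.23, 209.31, 243.38, 380.46, 525.54, 673.62, 838.69, 586.77, 410.85, 286.92, 0.00 m³/s; ΣQ_DR = 4323 m³/s.
V = ΣQ_DR · Δt = 4323 × 1800 s = 7.781 × 10^6 m³.
Over A = 149 km², depth = V / A = 52.2 mm.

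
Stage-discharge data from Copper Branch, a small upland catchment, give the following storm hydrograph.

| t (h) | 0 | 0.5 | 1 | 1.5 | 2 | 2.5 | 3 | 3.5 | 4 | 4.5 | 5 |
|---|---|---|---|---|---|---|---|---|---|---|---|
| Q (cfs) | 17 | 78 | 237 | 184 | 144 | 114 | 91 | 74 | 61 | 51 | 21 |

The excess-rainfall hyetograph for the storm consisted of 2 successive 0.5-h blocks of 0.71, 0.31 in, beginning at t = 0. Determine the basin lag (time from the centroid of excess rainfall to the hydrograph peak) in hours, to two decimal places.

t_L ≈ 0.60 h

Centroid of excess rainfall: t_c = Σ P_i·t̄_i / ΣP_i = 0.4020 h (block centres at 0.25, 0.75 h).
Hydrograph peak occurs at t = 1 h, so basin lag t_L = 1 − 0.4020 = 0.60 h.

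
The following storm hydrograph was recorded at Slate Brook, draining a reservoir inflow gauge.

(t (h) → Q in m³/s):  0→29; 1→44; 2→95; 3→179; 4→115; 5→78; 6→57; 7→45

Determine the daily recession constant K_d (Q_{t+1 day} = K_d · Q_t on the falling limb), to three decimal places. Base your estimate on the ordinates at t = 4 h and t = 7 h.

K_d ≈ 0.001

Between t = 4 h and t = 7 h the flow falls from 115 to 45 m³/s over 3×1 h = 3 h.
Per-interval ratio K = (45/115)^(1/3) = 0.7314; K_d = K^(24/1) = 0.001.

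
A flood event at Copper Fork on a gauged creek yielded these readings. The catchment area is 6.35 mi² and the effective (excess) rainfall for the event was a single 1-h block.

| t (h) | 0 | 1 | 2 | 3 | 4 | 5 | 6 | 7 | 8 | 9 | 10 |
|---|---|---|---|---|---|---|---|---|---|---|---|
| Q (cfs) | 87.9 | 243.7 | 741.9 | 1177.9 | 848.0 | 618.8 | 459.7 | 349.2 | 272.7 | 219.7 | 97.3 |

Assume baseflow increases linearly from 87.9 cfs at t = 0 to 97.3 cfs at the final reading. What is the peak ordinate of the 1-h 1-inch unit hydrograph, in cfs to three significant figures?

Direct runoff: 0.00, 154.86, 652.12, 1087.18, 756.34, 526.20, 366.16, 254.72, 177.28, 123.34, 0.00 cfs; ΣQ_DR = 4098 cfs, peak = 1087.18 cfs.
Runoff depth d = ΣQ_DR·Δt / A = 4098 × 3600 / (6.35 mi²) = 1.000 in.
The 1-inch UH is the DRH scaled by (1 in)/d, so U_p = 1087.18 × 1/1.000 = 1090 cfs.

U_p ≈ 1090 cfs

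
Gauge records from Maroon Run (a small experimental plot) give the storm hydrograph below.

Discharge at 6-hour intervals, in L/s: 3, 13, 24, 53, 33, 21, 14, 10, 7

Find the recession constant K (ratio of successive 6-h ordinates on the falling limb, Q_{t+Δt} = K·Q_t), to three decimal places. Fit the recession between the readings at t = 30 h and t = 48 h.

Using the recession-limb readings at t = 30 h and t = 48 h: Q falls from 21 to 7 L/s over 3 intervals.
K = (Q₂/Q₁)^(1/3) = (7/21)^(1/3) = 0.693.

K ≈ 0.693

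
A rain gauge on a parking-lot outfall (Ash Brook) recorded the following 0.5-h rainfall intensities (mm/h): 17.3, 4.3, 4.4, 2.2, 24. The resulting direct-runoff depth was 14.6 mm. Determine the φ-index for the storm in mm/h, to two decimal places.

φ ≈ 6.05 mm/h

Only the 2 blocks with intensity above φ contribute runoff: 17.3, 24 mm/h.
Σ(I−φ)·Δt = d  ⇒  (17.3+24 − 2φ)·0.5 = 14.6
φ = (41.30 − 14.6/0.5) / 2 = 6.05 mm/h.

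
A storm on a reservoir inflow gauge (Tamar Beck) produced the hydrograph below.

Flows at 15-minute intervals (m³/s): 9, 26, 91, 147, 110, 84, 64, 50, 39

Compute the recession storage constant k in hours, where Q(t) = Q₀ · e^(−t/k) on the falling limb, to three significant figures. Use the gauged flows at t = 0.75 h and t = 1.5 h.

k ≈ 0.902 h

On the falling limb, Q drops from 147 to 64 m³/s between t = 0.75 h and t = 1.5 h (Δt = 0.75 h).
k = −Δt / ln(Q₂/Q₁) = −0.75 / ln(64/147) = 0.902 h.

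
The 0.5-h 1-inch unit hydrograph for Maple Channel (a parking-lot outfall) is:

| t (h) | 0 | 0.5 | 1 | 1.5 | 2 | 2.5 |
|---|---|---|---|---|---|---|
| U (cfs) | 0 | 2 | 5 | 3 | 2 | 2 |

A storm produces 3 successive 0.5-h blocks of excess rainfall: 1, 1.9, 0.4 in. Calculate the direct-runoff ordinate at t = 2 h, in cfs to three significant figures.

Q ≈ 9.70 cfs

By discrete convolution, Q_j = Σ (P_i / 1 in) · U_{j−i}.
At t = 2 h (j=4): Q = (1/1)·2 + (1.9/1)·3 + (0.4/1)·5 = 9.70 cfs.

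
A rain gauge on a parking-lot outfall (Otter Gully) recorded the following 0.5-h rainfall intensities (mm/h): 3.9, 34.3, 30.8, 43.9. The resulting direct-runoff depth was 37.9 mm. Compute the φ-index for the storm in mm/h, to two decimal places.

φ ≈ 11.07 mm/h

Only the 3 blocks with intensity above φ contribute runoff: 34.3, 30.8, 43.9 mm/h.
Σ(I−φ)·Δt = d  ⇒  (34.3+30.8+43.9 − 3φ)·0.5 = 37.9
φ = (109.0 − 37.9/0.5) / 3 = 11.07 mm/h.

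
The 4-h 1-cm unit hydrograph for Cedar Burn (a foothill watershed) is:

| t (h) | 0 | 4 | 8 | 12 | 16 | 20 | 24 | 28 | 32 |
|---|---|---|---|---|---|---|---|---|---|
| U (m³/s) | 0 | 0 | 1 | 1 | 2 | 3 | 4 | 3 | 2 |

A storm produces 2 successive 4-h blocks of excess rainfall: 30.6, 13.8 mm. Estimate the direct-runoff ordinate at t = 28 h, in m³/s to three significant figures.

By discrete convolution, Q_j = Σ (P_i / 10 mm) · U_{j−i}.
At t = 28 h (j=7): Q = (30.6/10)·3 + (13.8/10)·4 = 14.7 m³/s.

Q ≈ 14.7 m³/s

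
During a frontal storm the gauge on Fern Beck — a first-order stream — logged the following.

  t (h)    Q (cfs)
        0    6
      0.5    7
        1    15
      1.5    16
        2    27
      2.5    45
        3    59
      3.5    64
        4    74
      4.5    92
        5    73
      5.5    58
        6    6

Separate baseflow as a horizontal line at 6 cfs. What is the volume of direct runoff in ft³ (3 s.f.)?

Direct-runoff ordinates (Q − Q_b): 0.0, 1.0, 9.0, 10.0, 21.0, 39.0, 53.0, 58.0, 68.0, 86.0, 67.0, 52.0, 0.0 cfs.
ΣQ_DR = 464.0 cfs.
With Δt = 0.5 h = 1800 s, V = ΣQ_DR · Δt = 464.0 × 1800 = 8.35 × 10^5 ft³.

V ≈ 8.35 × 10^5 ft³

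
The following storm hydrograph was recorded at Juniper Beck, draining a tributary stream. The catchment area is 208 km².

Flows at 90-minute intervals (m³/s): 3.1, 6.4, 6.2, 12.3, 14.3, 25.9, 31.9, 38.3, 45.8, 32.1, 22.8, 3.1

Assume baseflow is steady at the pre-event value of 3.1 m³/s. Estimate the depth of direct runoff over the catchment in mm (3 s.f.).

Direct runoff: 0.0, 3.3, 3.1, 9.2, 11.2, 22.8, 28.8, 35.2, 42.7, 29.0, 19.7, 0.0 m³/s; ΣQ_DR = 205.0 m³/s.
V = ΣQ_DR · Δt = 205.0 × 5400 s = 1.107 × 10^6 m³.
Over A = 208 km², depth = V / A = 5.32 mm.

d ≈ 5.32 mm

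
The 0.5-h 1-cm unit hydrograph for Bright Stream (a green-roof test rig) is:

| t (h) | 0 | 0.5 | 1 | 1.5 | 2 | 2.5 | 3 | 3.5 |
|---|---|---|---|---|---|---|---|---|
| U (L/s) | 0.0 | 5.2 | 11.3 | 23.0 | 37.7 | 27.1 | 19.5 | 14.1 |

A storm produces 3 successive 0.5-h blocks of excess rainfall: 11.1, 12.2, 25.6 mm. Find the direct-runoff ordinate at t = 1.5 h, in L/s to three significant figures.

Q ≈ 52.6 L/s

By discrete convolution, Q_j = Σ (P_i / 10 mm) · U_{j−i}.
At t = 1.5 h (j=3): Q = (11.1/10)·23.0 + (12.2/10)·11.3 + (25.6/10)·5.2 = 52.6 L/s.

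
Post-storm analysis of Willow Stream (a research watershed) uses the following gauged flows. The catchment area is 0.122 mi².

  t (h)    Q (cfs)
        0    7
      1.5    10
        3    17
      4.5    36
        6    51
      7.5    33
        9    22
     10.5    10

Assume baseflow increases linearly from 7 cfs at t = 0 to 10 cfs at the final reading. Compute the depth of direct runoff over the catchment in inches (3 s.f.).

Direct runoff: 0.00, 2.57, 9.14, 27.71, 42.29, 23.86, 12.43, 0.00 cfs; ΣQ_DR = 118.0 cfs.
V = ΣQ_DR · Δt = 118.0 × 5400 s = 6.372 × 10^5 ft³.
Over A = 0.122 mi², depth = V / A = 2.25 in.

d ≈ 2.25 in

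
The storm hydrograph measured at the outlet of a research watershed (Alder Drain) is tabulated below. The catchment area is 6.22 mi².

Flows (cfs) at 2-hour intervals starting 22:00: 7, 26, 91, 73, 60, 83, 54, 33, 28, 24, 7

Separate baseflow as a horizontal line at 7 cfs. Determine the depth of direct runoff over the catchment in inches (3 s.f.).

Direct runoff: 0.0, 19.0, 84.0, 66.0, 53.0, 76.0, 47.0, 26.0, 21.0, 17.0, 0.0 cfs; ΣQ_DR = 409.0 cfs.
V = ΣQ_DR · Δt = 409.0 × 7200 s = 2.945 × 10^6 ft³.
Over A = 6.22 mi², depth = V / A = 0.204 in.

d ≈ 0.204 in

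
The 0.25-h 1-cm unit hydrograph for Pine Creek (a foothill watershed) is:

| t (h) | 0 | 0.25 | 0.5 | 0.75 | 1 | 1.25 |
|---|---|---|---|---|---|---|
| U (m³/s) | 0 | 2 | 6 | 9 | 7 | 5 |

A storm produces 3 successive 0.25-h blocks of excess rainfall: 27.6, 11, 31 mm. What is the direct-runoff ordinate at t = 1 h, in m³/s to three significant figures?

By discrete convolution, Q_j = Σ (P_i / 10 mm) · U_{j−i}.
At t = 1 h (j=4): Q = (27.6/10)·7 + (11/10)·9 + (31/10)·6 = 47.8 m³/s.

Q ≈ 47.8 m³/s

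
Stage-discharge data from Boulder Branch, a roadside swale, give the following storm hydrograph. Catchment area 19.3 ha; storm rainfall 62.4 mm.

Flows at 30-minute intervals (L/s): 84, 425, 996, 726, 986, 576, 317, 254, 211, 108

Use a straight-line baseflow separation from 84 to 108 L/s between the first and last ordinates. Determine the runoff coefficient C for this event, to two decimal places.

ΣQ_DR = 3723 L/s; V = ΣQ_DR·Δt = 6.701 × 10^6 L.
Runoff depth d = V / A = 34.72 mm.
C = d / P = 34.72 / 62.4 = 0.56.

C ≈ 0.56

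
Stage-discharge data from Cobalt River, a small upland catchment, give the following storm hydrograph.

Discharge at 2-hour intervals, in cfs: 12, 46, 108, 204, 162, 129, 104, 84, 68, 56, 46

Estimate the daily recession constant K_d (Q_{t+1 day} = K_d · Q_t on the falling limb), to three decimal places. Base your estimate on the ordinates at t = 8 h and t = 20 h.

Between t = 8 h and t = 20 h the flow falls from 162 to 46 cfs over 6×2 h = 12 h.
Per-interval ratio K = (46/162)^(1/6) = 0.8107; K_d = K^(24/2) = 0.081.

K_d ≈ 0.081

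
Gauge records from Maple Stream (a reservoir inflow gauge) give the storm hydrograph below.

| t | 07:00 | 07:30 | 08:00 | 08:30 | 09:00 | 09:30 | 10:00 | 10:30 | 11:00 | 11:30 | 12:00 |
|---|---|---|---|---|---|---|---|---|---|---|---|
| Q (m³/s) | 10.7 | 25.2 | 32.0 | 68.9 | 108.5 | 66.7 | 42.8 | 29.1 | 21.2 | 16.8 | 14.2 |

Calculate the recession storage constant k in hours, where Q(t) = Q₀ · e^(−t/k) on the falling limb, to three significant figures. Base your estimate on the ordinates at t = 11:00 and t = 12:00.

k ≈ 2.50 h

On the falling limb, Q drops from 21.2 to 14.2 m³/s between t = 11:00 and t = 12:00 (Δt = 1 h).
k = −Δt / ln(Q₂/Q₁) = −1 / ln(14.2/21.2) = 2.50 h.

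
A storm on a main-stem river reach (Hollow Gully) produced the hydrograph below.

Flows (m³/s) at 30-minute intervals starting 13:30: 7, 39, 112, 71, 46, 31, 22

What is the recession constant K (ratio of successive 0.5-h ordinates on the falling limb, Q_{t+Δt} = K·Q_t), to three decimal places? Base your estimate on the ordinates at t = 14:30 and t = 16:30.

Using the recession-limb readings at t = 14:30 and t = 16:30: Q falls from 112 to 22 m³/s over 4 intervals.
K = (Q₂/Q₁)^(1/4) = (22/112)^(1/4) = 0.666.

K ≈ 0.666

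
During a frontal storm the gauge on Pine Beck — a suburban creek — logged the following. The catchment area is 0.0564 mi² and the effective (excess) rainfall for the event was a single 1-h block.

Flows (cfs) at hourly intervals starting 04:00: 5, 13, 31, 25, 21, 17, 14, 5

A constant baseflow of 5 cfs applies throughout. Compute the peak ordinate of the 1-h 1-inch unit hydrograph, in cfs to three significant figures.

U_p ≈ 10.4 cfs

Direct runoff: 0.0, 8.0, 26.0, 20.0, 16.0, 12.0, 9.0, 0.0 cfs; ΣQ_DR = 91.00 cfs, peak = 26.0 cfs.
Runoff depth d = ΣQ_DR·Δt / A = 91.00 × 3600 / (0.0564 mi²) = 2.500 in.
The 1-inch UH is the DRH scaled by (1 in)/d, so U_p = 26.0 × 1/2.500 = 10.4 cfs.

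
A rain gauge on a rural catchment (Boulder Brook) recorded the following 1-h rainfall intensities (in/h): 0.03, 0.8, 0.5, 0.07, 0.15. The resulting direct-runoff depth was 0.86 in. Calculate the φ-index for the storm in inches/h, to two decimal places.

φ ≈ 0.22 in/h

Only the 2 blocks with intensity above φ contribute runoff: 0.8, 0.5 in/h.
Σ(I−φ)·Δt = d  ⇒  (0.8+0.5 − 2φ)·1 = 0.86
φ = (1.300 − 0.86/1) / 2 = 0.22 in/h.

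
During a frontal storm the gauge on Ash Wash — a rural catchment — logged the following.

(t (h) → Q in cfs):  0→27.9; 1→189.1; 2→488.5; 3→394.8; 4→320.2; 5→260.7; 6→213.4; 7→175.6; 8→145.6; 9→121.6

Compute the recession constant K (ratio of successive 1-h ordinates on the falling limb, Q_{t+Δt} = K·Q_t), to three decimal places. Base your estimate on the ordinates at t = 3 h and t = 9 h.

K ≈ 0.822

Using the recession-limb readings at t = 3 h and t = 9 h: Q falls from 394.8 to 121.6 cfs over 6 intervals.
K = (Q₂/Q₁)^(1/6) = (121.6/394.8)^(1/6) = 0.822.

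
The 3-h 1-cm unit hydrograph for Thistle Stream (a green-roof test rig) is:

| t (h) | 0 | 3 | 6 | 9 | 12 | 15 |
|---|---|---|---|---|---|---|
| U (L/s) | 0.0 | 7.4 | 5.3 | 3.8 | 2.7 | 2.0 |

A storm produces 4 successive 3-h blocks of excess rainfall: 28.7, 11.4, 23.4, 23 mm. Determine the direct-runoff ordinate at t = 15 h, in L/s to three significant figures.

By discrete convolution, Q_j = Σ (P_i / 10 mm) · U_{j−i}.
At t = 15 h (j=5): Q = (28.7/10)·2.0 + (11.4/10)·2.7 + (23.4/10)·3.8 + (23/10)·5.3 = 29.9 L/s.

Q ≈ 29.9 L/s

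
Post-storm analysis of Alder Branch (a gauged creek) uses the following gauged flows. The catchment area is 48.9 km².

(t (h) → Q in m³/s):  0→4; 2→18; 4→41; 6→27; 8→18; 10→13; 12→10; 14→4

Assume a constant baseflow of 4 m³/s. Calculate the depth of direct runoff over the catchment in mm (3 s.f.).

Direct runoff: 0.0, 14.0, 37.0, 23.0, 14.0, 9.0, 6.0, 0.0 m³/s; ΣQ_DR = 103.0 m³/s.
V = ΣQ_DR · Δt = 103.0 × 7200 s = 7.416 × 10^5 m³.
Over A = 48.9 km², depth = V / A = 15.2 mm.

d ≈ 15.2 mm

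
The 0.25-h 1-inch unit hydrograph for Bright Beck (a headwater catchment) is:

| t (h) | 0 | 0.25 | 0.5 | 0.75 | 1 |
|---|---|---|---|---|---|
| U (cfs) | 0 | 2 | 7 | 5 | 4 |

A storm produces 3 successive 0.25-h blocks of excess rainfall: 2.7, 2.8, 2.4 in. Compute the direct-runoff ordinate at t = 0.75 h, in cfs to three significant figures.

By discrete convolution, Q_j = Σ (P_i / 1 in) · U_{j−i}.
At t = 0.75 h (j=3): Q = (2.7/1)·5 + (2.8/1)·7 + (2.4/1)·2 = 37.9 cfs.

Q ≈ 37.9 cfs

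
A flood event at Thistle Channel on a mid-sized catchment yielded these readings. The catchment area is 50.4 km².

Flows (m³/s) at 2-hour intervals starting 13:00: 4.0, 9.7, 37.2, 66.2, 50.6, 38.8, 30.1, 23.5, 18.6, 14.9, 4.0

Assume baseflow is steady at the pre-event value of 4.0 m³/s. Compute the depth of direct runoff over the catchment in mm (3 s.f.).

d ≈ 36.2 mm

Direct runoff: 0.0, 5.7, 33.2, 62.2, 46.6, 34.8, 26.1, 19.5, 14.6, 10.9, 0.0 m³/s; ΣQ_DR = 253.6 m³/s.
V = ΣQ_DR · Δt = 253.6 × 7200 s = 1.826 × 10^6 m³.
Over A = 50.4 km², depth = V / A = 36.2 mm.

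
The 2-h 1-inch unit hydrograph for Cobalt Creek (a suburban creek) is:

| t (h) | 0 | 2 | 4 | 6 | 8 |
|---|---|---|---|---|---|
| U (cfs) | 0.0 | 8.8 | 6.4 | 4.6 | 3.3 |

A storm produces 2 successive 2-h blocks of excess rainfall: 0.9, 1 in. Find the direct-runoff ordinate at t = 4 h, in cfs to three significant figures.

Q ≈ 14.6 cfs

By discrete convolution, Q_j = Σ (P_i / 1 in) · U_{j−i}.
At t = 4 h (j=2): Q = (0.9/1)·6.4 + (1/1)·8.8 = 14.6 cfs.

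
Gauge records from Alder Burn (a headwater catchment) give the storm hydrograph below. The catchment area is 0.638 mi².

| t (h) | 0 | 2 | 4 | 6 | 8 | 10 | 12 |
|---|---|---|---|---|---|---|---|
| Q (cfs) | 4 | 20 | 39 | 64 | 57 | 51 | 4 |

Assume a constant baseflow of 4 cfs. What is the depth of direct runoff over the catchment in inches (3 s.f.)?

Direct runoff: 0.0, 16.0, 35.0, 60.0, 53.0, 47.0, 0.0 cfs; ΣQ_DR = 211.0 cfs.
V = ΣQ_DR · Δt = 211.0 × 7200 s = 1.519 × 10^6 ft³.
Over A = 0.638 mi², depth = V / A = 1.02 in.

d ≈ 1.02 in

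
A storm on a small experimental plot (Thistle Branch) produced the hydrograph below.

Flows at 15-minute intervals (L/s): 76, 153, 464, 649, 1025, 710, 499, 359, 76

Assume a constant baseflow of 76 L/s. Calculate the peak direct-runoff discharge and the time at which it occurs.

Q_p = 949.0 L/s at t = 1 h

Subtracting baseflow gives direct-runoff ordinates: 0.0, 77.0, 388.0, 573.0, 949.0, 634.0, 423.0, 283.0, 0.0 L/s.
The maximum is 949.0 L/s, occurring at the reading for t = 1 h.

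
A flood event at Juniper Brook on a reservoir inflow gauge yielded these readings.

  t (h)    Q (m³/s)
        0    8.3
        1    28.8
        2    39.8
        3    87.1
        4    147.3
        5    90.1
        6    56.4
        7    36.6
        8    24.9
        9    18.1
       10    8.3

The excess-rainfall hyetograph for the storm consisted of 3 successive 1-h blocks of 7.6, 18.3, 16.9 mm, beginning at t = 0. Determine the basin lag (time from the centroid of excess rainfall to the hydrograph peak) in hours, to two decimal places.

t_L ≈ 2.28 h

Centroid of excess rainfall: t_c = Σ P_i·t̄_i / ΣP_i = 1.7173 h (block centres at 0.5, 1.5, 2.5 h).
Hydrograph peak occurs at t = 4 h, so basin lag t_L = 4 − 1.7173 = 2.28 h.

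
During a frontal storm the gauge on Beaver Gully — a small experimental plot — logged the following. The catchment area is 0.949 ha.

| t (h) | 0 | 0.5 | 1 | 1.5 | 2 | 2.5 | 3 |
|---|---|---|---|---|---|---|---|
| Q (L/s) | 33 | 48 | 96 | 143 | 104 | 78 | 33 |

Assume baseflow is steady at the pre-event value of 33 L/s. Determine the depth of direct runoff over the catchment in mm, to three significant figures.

d ≈ 57.7 mm

Direct runoff: 0.0, 15.0, 63.0, 110.0, 71.0, 45.0, 0.0 L/s; ΣQ_DR = 304.0 L/s.
V = ΣQ_DR · Δt = 304.0 × 1800 s = 5.472 × 10^5 L.
Over A = 0.949 ha, depth = V / A = 57.7 mm.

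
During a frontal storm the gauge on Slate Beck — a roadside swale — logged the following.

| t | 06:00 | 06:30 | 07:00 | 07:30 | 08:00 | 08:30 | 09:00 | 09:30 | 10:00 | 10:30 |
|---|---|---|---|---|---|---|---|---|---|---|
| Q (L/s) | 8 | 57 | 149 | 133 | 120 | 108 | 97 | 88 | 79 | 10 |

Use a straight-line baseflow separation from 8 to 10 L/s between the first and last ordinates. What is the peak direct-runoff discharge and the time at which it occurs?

Q_p = 140.56 L/s at t = 07:00

Subtracting baseflow gives direct-runoff ordinates: 0.00, 48.78, 140.56, 124.33, 111.11, 98.89, 87.67, 78.44, 69.22, 0.00 L/s.
The maximum is 140.56 L/s, occurring at the reading for t = 07:00.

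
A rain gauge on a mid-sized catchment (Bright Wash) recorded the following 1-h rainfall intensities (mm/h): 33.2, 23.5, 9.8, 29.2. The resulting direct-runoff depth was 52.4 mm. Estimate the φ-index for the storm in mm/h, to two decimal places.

φ ≈ 11.17 mm/h

Only the 3 blocks with intensity above φ contribute runoff: 33.2, 23.5, 29.2 mm/h.
Σ(I−φ)·Δt = d  ⇒  (33.2+23.5+29.2 − 3φ)·1 = 52.4
φ = (85.90 − 52.4/1) / 3 = 11.17 mm/h.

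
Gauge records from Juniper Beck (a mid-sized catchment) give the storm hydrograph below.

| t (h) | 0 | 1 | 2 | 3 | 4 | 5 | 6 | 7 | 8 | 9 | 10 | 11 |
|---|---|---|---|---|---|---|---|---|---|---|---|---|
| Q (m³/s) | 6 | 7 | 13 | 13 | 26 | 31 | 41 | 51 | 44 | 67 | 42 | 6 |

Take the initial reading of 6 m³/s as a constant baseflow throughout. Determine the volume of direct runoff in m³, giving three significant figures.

Direct-runoff ordinates (Q − Q_b): 0.0, 1.0, 7.0, 7.0, 20.0, 25.0, 35.0, 45.0, 38.0, 61.0, 36.0, 0.0 m³/s.
ΣQ_DR = 275.0 m³/s.
With Δt = 1 h = 3600 s, V = ΣQ_DR · Δt = 275.0 × 3600 = 9.90 × 10^5 m³.

V ≈ 9.90 × 10^5 m³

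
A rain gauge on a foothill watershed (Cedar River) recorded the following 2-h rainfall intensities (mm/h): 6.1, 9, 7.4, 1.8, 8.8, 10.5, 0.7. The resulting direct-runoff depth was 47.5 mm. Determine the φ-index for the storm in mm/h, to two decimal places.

φ ≈ 3.61 mm/h

Only the 5 blocks with intensity above φ contribute runoff: 6.1, 9, 7.4, 8.8, 10.5 mm/h.
Σ(I−φ)·Δt = d  ⇒  (6.1+9+7.4+8.8+10.5 − 5φ)·2 = 47.5
φ = (41.80 − 47.5/2) / 5 = 3.61 mm/h.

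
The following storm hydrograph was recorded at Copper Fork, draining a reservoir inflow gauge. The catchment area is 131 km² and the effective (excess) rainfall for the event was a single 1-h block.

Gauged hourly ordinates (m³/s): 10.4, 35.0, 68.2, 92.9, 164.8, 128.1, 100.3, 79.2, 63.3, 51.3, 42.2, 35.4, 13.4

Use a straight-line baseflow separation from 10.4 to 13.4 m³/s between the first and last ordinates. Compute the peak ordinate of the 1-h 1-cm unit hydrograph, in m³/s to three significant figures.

U_p ≈ 76.5 m³/s

Direct runoff: 0.00, 24.35, 57.30, 81.75, 153.40, 116.45, 88.40, 67.05, 50.90, 38.65, 29.30, 22.25, 0.00 m³/s; ΣQ_DR = 729.8 m³/s, peak = 153.40 m³/s.
Runoff depth d = ΣQ_DR·Δt / A = 729.8 × 3600 / (131 km²) = 20.06 mm.
The 1-cm UH is the DRH scaled by (10 mm)/d, so U_p = 153.40 × 10/20.06 = 76.5 m³/s.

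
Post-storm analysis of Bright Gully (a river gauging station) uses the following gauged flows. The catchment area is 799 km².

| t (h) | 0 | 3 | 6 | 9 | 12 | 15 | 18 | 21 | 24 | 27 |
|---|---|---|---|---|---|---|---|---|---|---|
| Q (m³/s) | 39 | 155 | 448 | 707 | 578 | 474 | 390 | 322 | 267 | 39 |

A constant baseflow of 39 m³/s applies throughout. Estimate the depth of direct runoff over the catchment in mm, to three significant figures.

d ≈ 40.9 mm

Direct runoff: 0.0, 116.0, 409.0, 668.0, 539.0, 435.0, 351.0, 283.0, 228.0, 0.0 m³/s; ΣQ_DR = 3029 m³/s.
V = ΣQ_DR · Δt = 3029 × 10800 s = 3.271 × 10^7 m³.
Over A = 799 km², depth = V / A = 40.9 mm.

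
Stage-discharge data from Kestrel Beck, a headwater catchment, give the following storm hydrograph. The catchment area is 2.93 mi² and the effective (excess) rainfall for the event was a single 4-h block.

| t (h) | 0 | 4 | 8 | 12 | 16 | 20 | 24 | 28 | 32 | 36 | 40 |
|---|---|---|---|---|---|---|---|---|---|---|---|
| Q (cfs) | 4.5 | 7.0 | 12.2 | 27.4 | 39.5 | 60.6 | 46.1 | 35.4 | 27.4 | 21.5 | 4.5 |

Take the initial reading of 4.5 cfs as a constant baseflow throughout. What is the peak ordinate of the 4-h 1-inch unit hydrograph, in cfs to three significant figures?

U_p ≈ 112 cfs

Direct runoff: 0.0, 2.5, 7.7, 22.9, 35.0, 56.1, 41.6, 30.9, 22.9, 17.0, 0.0 cfs; ΣQ_DR = 236.6 cfs, peak = 56.1 cfs.
Runoff depth d = ΣQ_DR·Δt / A = 236.6 × 14400 / (2.93 mi²) = 0.5005 in.
The 1-inch UH is the DRH scaled by (1 in)/d, so U_p = 56.1 × 1/0.5005 = 112 cfs.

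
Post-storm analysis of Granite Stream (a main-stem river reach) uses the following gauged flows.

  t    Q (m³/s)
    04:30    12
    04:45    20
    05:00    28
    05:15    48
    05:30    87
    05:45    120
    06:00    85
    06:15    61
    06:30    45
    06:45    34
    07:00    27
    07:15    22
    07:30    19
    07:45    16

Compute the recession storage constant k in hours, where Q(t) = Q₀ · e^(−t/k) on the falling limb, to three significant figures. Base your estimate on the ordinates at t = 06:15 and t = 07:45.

On the falling limb, Q drops from 61 to 16 m³/s between t = 06:15 and t = 07:45 (Δt = 1.5 h).
k = −Δt / ln(Q₂/Q₁) = −1.5 / ln(16/61) = 1.12 h.

k ≈ 1.12 h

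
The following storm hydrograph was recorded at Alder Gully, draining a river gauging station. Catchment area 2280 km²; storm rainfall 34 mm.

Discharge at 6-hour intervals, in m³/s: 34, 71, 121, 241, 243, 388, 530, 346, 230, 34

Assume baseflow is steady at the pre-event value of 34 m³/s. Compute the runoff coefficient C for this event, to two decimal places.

ΣQ_DR = 1898 m³/s; V = ΣQ_DR·Δt = 4.100 × 10^7 m³.
Runoff depth d = V / A = 17.98 mm.
C = d / P = 17.98 / 34 = 0.53.

C ≈ 0.53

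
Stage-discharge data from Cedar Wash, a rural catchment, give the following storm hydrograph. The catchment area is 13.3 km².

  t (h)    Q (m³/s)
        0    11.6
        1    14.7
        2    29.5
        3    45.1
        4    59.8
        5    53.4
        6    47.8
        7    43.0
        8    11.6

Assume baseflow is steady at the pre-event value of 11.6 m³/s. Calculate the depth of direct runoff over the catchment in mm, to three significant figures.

Direct runoff: 0.0, 3.1, 17.9, 33.5, 48.2, 41.8, 36.2, 31.4, 0.0 m³/s; ΣQ_DR = 212.1 m³/s.
V = ΣQ_DR · Δt = 212.1 × 3600 s = 7.636 × 10^5 m³.
Over A = 13.3 km², depth = V / A = 57.4 mm.

d ≈ 57.4 mm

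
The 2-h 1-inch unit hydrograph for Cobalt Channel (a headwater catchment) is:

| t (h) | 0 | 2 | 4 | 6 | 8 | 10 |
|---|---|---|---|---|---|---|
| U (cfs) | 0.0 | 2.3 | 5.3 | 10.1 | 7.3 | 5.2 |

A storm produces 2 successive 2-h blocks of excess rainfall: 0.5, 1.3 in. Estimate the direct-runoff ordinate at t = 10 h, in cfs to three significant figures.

Q ≈ 12.1 cfs

By discrete convolution, Q_j = Σ (P_i / 1 in) · U_{j−i}.
At t = 10 h (j=5): Q = (0.5/1)·5.2 + (1.3/1)·7.3 = 12.1 cfs.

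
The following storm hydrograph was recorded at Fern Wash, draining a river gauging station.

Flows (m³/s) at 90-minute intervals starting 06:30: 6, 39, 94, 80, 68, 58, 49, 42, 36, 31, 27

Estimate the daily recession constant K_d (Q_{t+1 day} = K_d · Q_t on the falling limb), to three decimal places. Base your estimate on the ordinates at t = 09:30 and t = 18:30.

K_d ≈ 0.077

Between t = 09:30 and t = 18:30 the flow falls from 94 to 36 m³/s over 6×1.5 h = 9 h.
Per-interval ratio K = (36/94)^(1/6) = 0.8522; K_d = K^(24/1.5) = 0.077.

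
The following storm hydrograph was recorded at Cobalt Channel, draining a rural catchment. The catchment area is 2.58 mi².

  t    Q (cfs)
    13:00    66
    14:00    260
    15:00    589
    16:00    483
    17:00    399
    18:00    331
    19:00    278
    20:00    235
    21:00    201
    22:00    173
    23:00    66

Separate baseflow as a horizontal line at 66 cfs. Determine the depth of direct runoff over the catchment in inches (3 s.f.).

d ≈ 1.41 in

Direct runoff: 0.0, 194.0, 523.0, 417.0, 333.0, 265.0, 212.0, 169.0, 135.0, 107.0, 0.0 cfs; ΣQ_DR = 2355 cfs.
V = ΣQ_DR · Δt = 2355 × 3600 s = 8.478 × 10^6 ft³.
Over A = 2.58 mi², depth = V / A = 1.41 in.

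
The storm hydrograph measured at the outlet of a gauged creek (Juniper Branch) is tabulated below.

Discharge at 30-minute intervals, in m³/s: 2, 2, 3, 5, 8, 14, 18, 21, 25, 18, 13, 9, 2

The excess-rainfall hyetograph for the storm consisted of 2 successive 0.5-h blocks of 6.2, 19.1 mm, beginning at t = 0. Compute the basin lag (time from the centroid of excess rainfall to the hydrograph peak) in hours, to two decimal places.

t_L ≈ 3.37 h

Centroid of excess rainfall: t_c = Σ P_i·t̄_i / ΣP_i = 0.6275 h (block centres at 0.25, 0.75 h).
Hydrograph peak occurs at t = 4 h, so basin lag t_L = 4 − 0.6275 = 3.37 h.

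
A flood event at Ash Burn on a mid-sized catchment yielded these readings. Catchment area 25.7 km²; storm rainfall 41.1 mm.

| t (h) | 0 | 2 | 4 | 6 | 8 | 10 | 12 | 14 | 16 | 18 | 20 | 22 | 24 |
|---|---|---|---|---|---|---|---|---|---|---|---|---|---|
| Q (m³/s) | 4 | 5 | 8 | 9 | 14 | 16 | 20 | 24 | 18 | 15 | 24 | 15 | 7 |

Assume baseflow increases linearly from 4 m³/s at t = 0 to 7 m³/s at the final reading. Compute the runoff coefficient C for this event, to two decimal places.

ΣQ_DR = 107.5 m³/s; V = ΣQ_DR·Δt = 7.740 × 10^5 m³.
Runoff depth d = V / A = 30.12 mm.
C = d / P = 30.12 / 41.1 = 0.73.

C ≈ 0.73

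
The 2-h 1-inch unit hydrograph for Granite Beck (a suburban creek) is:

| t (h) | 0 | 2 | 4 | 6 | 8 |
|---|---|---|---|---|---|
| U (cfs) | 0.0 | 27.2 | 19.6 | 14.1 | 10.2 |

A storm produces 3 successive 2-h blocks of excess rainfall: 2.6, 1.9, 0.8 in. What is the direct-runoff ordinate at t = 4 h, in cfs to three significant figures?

Q ≈ 103 cfs

By discrete convolution, Q_j = Σ (P_i / 1 in) · U_{j−i}.
At t = 4 h (j=2): Q = (2.6/1)·19.6 + (1.9/1)·27.2 + (0.8/1)·0.0 = 103 cfs.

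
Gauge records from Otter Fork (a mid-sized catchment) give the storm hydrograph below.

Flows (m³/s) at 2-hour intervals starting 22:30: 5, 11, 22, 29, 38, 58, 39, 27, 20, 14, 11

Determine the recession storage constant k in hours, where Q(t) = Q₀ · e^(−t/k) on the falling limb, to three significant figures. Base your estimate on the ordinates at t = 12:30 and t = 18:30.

On the falling limb, Q drops from 27 to 11 m³/s between t = 12:30 and t = 18:30 (Δt = 6 h).
k = −Δt / ln(Q₂/Q₁) = −6 / ln(11/27) = 6.68 h.

k ≈ 6.68 h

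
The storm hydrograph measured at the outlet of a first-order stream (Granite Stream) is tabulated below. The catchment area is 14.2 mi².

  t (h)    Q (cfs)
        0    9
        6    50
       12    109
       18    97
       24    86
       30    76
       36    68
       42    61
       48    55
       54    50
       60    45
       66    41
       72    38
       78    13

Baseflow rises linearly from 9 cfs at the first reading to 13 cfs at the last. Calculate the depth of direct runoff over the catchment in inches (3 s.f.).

d ≈ 0.422 in

Direct runoff: 0.00, 40.69, 99.38, 87.08, 75.77, 65.46, 57.15, 49.85, 43.54, 38.23, 32.92, 28.62, 25.31, 0.00 cfs; ΣQ_DR = 644.0 cfs.
V = ΣQ_DR · Δt = 644.0 × 21600 s = 1.391 × 10^7 ft³.
Over A = 14.2 mi², depth = V / A = 0.422 in.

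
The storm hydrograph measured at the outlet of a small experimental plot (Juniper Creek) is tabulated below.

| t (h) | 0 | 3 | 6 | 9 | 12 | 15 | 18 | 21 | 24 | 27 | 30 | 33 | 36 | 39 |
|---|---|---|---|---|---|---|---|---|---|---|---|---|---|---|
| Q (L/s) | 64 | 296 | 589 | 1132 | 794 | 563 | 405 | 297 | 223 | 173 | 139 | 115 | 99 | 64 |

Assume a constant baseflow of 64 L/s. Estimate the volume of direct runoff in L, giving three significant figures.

Direct-runoff ordinates (Q − Q_b): 0.0, 232.0, 525.0, 1068.0, 730.0, 499.0, 341.0, 233.0, 159.0, 109.0, 75.0, 51.0, 35.0, 0.0 L/s.
ΣQ_DR = 4057 L/s.
With Δt = 3 h = 10800 s, V = ΣQ_DR · Δt = 4057 × 10800 = 4.38 × 10^7 L.

V ≈ 4.38 × 10^7 L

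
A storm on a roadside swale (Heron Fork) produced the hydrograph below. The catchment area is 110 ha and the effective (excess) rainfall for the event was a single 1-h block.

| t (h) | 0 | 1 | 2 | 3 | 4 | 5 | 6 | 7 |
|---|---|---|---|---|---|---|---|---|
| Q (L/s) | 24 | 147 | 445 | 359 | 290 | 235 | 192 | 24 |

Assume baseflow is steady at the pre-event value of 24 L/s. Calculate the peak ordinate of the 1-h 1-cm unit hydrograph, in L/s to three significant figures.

Direct runoff: 0.0, 123.0, 421.0, 335.0, 266.0, 211.0, 168.0, 0.0 L/s; ΣQ_DR = 1524 L/s, peak = 421.0 L/s.
Runoff depth d = ΣQ_DR·Δt / A = 1524 × 3600 / (110 ha) = 4.988 mm.
The 1-cm UH is the DRH scaled by (10 mm)/d, so U_p = 421.0 × 10/4.988 = 844 L/s.

U_p ≈ 844 L/s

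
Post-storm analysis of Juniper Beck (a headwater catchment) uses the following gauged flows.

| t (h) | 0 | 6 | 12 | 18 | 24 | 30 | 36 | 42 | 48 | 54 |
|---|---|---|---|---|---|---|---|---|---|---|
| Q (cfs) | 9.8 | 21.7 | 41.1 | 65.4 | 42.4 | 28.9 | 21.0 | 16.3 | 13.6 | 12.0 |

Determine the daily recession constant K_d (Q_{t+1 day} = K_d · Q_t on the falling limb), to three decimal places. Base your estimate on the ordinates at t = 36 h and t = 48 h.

K_d ≈ 0.419

Between t = 36 h and t = 48 h the flow falls from 21.0 to 13.6 cfs over 2×6 h = 12 h.
Per-interval ratio K = (13.6/21.0)^(1/2) = 0.8047; K_d = K^(24/6) = 0.419.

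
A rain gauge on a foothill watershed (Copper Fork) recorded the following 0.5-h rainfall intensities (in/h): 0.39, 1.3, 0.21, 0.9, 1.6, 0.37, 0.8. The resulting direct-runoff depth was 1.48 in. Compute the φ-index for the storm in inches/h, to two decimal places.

φ ≈ 0.41 in/h

Only the 4 blocks with intensity above φ contribute runoff: 1.3, 0.9, 1.6, 0.8 in/h.
Σ(I−φ)·Δt = d  ⇒  (1.3+0.9+1.6+0.8 − 4φ)·0.5 = 1.48
φ = (4.600 − 1.48/0.5) / 4 = 0.41 in/h.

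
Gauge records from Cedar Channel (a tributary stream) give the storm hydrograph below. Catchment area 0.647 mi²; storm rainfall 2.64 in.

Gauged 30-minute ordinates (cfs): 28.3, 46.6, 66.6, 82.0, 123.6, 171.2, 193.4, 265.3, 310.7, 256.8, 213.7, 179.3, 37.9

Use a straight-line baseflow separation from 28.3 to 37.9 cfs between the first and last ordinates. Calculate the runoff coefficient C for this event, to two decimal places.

ΣQ_DR = 1545 cfs; V = ΣQ_DR·Δt = 2.781 × 10^6 ft³.
Runoff depth d = V / A = 1.850 in.
C = d / P = 1.850 / 2.64 = 0.70.

C ≈ 0.70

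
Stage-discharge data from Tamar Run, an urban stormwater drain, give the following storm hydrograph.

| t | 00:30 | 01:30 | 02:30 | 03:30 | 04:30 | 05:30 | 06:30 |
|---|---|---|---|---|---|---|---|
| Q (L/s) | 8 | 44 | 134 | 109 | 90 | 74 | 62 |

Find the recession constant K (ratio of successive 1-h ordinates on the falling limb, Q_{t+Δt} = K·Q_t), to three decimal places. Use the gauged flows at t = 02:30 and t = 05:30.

K ≈ 0.820

Using the recession-limb readings at t = 02:30 and t = 05:30: Q falls from 134 to 74 L/s over 3 intervals.
K = (Q₂/Q₁)^(1/3) = (74/134)^(1/3) = 0.820.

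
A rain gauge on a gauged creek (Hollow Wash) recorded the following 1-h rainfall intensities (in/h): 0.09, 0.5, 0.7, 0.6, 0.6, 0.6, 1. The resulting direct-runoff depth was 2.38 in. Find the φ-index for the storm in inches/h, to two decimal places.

φ ≈ 0.27 in/h

Only the 6 blocks with intensity above φ contribute runoff: 0.5, 0.7, 0.6, 0.6, 0.6, 1 in/h.
Σ(I−φ)·Δt = d  ⇒  (0.5+0.7+0.6+0.6+0.6+1 − 6φ)·1 = 2.38
φ = (4.000 − 2.38/1) / 6 = 0.27 in/h.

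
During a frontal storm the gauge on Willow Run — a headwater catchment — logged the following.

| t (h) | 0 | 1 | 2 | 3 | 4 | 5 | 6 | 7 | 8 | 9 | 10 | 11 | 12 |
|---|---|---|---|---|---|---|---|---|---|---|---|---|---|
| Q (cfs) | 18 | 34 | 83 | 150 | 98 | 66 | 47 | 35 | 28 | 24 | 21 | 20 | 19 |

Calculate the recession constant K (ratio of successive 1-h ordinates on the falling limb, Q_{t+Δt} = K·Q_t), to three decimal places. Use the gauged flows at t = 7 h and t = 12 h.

K ≈ 0.885

Using the recession-limb readings at t = 7 h and t = 12 h: Q falls from 35 to 19 cfs over 5 intervals.
K = (Q₂/Q₁)^(1/5) = (19/35)^(1/5) = 0.885.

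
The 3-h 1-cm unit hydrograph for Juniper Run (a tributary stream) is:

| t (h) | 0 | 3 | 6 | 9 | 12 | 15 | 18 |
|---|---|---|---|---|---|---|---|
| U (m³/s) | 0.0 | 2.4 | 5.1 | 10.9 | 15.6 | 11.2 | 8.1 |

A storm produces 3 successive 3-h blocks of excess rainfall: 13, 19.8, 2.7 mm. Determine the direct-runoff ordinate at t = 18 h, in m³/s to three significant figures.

By discrete convolution, Q_j = Σ (P_i / 10 mm) · U_{j−i}.
At t = 18 h (j=6): Q = (13/10)·8.1 + (19.8/10)·11.2 + (2.7/10)·15.6 = 36.9 m³/s.

Q ≈ 36.9 m³/s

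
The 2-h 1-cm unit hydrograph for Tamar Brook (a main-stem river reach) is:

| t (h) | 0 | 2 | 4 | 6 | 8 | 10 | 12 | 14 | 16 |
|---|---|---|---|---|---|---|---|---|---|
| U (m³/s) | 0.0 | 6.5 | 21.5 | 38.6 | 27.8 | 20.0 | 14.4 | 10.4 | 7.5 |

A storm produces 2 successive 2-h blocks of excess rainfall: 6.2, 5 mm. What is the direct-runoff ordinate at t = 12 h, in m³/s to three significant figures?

Q ≈ 18.9 m³/s

By discrete convolution, Q_j = Σ (P_i / 10 mm) · U_{j−i}.
At t = 12 h (j=6): Q = (6.2/10)·14.4 + (5/10)·20.0 = 18.9 m³/s.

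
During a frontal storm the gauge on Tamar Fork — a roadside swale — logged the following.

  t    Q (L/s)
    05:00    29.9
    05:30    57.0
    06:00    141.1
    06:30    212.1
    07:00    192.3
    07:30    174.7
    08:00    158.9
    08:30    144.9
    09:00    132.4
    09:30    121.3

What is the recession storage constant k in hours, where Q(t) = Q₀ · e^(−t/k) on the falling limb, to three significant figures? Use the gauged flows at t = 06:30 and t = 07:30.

k ≈ 5.15 h

On the falling limb, Q drops from 212.1 to 174.7 L/s between t = 06:30 and t = 07:30 (Δt = 1 h).
k = −Δt / ln(Q₂/Q₁) = −1 / ln(174.7/212.1) = 5.15 h.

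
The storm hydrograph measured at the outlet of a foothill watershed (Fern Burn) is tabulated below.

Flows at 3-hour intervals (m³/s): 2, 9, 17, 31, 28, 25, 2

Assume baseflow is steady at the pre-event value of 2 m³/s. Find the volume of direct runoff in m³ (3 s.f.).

Direct-runoff ordinates (Q − Q_b): 0.0, 7.0, 15.0, 29.0, 26.0, 23.0, 0.0 m³/s.
ΣQ_DR = 100.0 m³/s.
With Δt = 3 h = 10800 s, V = ΣQ_DR · Δt = 100.0 × 10800 = 1.08 × 10^6 m³.

V ≈ 1.08 × 10^6 m³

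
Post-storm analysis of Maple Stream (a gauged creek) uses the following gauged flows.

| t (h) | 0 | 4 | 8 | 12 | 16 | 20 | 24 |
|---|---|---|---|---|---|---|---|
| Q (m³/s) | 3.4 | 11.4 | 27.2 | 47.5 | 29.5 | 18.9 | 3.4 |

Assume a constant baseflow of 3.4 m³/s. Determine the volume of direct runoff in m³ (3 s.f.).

Direct-runoff ordinates (Q − Q_b): 0.0, 8.0, 23.8, 44.1, 26.1, 15.5, 0.0 m³/s.
ΣQ_DR = 117.5 m³/s.
With Δt = 4 h = 14400 s, V = ΣQ_DR · Δt = 117.5 × 14400 = 1.69 × 10^6 m³.

V ≈ 1.69 × 10^6 m³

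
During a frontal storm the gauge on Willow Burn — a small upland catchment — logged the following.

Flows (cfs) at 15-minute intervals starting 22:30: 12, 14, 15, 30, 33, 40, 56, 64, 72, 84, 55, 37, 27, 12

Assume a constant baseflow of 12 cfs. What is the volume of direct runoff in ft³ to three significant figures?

Direct-runoff ordinates (Q − Q_b): 0.0, 2.0, 3.0, 18.0, 21.0, 28.0, 44.0, 52.0, 60.0, 72.0, 43.0, 25.0, 15.0, 0.0 cfs.
ΣQ_DR = 383.0 cfs.
With Δt = 0.25 h = 900 s, V = ΣQ_DR · Δt = 383.0 × 900 = 3.45 × 10^5 ft³.

V ≈ 3.45 × 10^5 ft³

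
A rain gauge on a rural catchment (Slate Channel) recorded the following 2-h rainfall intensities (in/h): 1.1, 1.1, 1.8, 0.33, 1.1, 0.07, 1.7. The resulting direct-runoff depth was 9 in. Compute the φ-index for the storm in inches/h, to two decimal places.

Only the 5 blocks with intensity above φ contribute runoff: 1.1, 1.1, 1.8, 1.1, 1.7 in/h.
Σ(I−φ)·Δt = d  ⇒  (1.1+1.1+1.8+1.1+1.7 − 5φ)·2 = 9
φ = (6.800 − 9/2) / 5 = 0.46 in/h.

φ ≈ 0.46 in/h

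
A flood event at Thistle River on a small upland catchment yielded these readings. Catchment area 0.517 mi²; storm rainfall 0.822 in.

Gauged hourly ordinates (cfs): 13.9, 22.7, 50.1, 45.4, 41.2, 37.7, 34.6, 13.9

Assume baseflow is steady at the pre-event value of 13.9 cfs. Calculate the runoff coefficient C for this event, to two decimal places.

C ≈ 0.54

ΣQ_DR = 148.3 cfs; V = ΣQ_DR·Δt = 5.339 × 10^5 ft³.
Runoff depth d = V / A = 0.4445 in.
C = d / P = 0.4445 / 0.822 = 0.54.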